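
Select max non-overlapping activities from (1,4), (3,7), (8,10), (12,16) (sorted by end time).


Greedy: pick earliest-ending, then skip overlaps.
Selected (3 activities): [(1, 4), (8, 10), (12, 16)]


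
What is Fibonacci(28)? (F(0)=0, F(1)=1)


F(n)=F(n-1)+F(n-2)
...F(26)=121393, F(27)=196418, F(28)=317811


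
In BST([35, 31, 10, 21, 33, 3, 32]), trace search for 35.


BST root = 35
Search for 35: compare at each node
Path: [35]


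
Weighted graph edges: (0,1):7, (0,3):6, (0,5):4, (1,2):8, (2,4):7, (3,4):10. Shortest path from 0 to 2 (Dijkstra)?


Dijkstra from 0:
Distances: {0: 0, 1: 7, 2: 15, 3: 6, 4: 16, 5: 4}
Shortest distance to 2 = 15, path = [0, 1, 2]


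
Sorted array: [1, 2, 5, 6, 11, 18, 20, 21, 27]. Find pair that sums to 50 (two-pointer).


Two pointers: lo=0, hi=8
No pair sums to 50


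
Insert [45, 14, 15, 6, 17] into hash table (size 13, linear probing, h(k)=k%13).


Insertions: 45->slot 6; 14->slot 1; 15->slot 2; 6->slot 7; 17->slot 4
Table: [None, 14, 15, None, 17, None, 45, 6, None, None, None, None, None]


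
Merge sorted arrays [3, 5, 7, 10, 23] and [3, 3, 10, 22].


Compare heads, take smaller each step.
Merged: [3, 3, 3, 5, 7, 10, 10, 22, 23]


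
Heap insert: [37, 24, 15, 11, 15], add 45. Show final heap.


Append 45: [37, 24, 15, 11, 15, 45]
Bubble up: swap idx 5(45) with idx 2(15); swap idx 2(45) with idx 0(37)
Result: [45, 24, 37, 11, 15, 15]


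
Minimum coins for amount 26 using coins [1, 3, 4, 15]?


dp[0]=0; dp[i]=1+min(dp[i-c] for c in coins)
...dp[21]=3, dp[22]=3, dp[23]=3, dp[24]=4, dp[25]=4, dp[26]=4
Minimum coins for 26 = 4


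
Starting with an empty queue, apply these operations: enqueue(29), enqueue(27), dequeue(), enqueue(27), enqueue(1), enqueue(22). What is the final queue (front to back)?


enqueue(29) -> [29]
enqueue(27) -> [29, 27]
dequeue() returns 29 -> [27]
enqueue(27) -> [27, 27]
enqueue(1) -> [27, 27, 1]
enqueue(22) -> [27, 27, 1, 22]
Final queue (front to back): [27, 27, 1, 22]


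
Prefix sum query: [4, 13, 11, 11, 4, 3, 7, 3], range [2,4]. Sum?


Prefix sums: [0, 4, 17, 28, 39, 43, 46, 53, 56]
Sum[2..4] = prefix[5] - prefix[2] = 43 - 17 = 26


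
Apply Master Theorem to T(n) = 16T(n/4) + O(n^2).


a=16, b=4, c=2. log_4(16)=2 = c=2. Case 2: O(n^c log n) = O(n^2 log n)
Complexity: O(n^2 log n)


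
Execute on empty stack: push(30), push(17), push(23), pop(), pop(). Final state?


push(30) -> [30]
push(17) -> [30, 17]
push(23) -> [30, 17, 23]
pop() returns 23 -> [30, 17]
pop() returns 17 -> [30]
Final stack (bottom to top): [30]


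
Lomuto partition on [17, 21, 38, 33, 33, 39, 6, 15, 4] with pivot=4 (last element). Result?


Elements <= 4 go left of pivot.
Result: [4, 21, 38, 33, 33, 39, 6, 15, 17], pivot at index 0


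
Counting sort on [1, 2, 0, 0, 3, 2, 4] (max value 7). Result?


Count array: [2, 1, 2, 1, 1, 0, 0, 0]
Reconstruct: [0, 0, 1, 2, 2, 3, 4]


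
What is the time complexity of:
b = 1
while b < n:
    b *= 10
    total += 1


Per nesting level: O(log n) = O(log n)
Complexity: O(log n)


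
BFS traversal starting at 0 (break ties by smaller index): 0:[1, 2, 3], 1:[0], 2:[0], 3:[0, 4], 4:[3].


BFS queue: start with [0]
Visit order: [0, 1, 2, 3, 4]


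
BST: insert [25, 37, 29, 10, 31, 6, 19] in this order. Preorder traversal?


Root = 25; build tree by BST insertion.
Preorder traversal: [25, 10, 6, 19, 37, 29, 31]


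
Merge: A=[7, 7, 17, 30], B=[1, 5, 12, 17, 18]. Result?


Compare heads, take smaller each step.
Merged: [1, 5, 7, 7, 12, 17, 17, 18, 30]


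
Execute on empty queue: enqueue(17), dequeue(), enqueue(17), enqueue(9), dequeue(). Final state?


enqueue(17) -> [17]
dequeue() returns 17 -> []
enqueue(17) -> [17]
enqueue(9) -> [17, 9]
dequeue() returns 17 -> [9]
Final queue (front to back): [9]


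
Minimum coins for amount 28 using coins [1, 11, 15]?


dp[0]=0; dp[i]=1+min(dp[i-c] for c in coins)
...dp[23]=3, dp[24]=4, dp[25]=5, dp[26]=2, dp[27]=3, dp[28]=4
Minimum coins for 28 = 4


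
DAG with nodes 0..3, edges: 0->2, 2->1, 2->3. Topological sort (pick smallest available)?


Kahn's algorithm, process smallest node first
Order: [0, 2, 1, 3]


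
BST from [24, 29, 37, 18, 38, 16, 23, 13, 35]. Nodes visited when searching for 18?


BST root = 24
Search for 18: compare at each node
Path: [24, 18]


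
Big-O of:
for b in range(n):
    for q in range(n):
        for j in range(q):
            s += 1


Per nesting level: O(n) * O(n) * O(n) [triangular over q] = O(n^3)
Complexity: O(n^3)


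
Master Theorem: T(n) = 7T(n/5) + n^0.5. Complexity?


a=7, b=5, c=0.5. log_5(7)=1.209 > c=0.5. Case 1: O(n^log_b(a)) = O(n^1.209)
Complexity: O(n^1.209)


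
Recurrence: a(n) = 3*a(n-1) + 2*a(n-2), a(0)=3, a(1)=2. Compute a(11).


Build bottom-up:
...a(9)=82400, a(10)=293472, a(11)=3*293472+2*82400=1045216


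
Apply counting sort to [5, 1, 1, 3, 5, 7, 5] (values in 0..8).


Count array: [0, 2, 0, 1, 0, 3, 0, 1, 0]
Reconstruct: [1, 1, 3, 5, 5, 5, 7]


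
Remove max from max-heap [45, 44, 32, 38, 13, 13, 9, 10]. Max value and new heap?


Max = 45
Replace root with last, heapify down
Resulting heap: [44, 38, 32, 10, 13, 13, 9]


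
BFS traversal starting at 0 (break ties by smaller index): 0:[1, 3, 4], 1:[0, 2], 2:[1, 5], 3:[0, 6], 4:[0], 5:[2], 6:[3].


BFS queue: start with [0]
Visit order: [0, 1, 3, 4, 2, 6, 5]


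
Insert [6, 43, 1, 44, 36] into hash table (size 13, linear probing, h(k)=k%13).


Insertions: 6->slot 6; 43->slot 4; 1->slot 1; 44->slot 5; 36->slot 10
Table: [None, 1, None, None, 43, 44, 6, None, None, None, 36, None, None]


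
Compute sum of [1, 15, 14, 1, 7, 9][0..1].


Prefix sums: [0, 1, 16, 30, 31, 38, 47]
Sum[0..1] = prefix[2] - prefix[0] = 16 - 0 = 16


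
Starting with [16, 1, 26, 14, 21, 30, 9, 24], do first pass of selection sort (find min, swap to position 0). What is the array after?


After one pass: [1, 16, 26, 14, 21, 30, 9, 24]


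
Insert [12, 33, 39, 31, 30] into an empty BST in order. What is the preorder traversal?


Root = 12; build tree by BST insertion.
Preorder traversal: [12, 33, 31, 30, 39]


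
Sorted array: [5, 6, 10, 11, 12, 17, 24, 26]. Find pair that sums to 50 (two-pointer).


Two pointers: lo=0, hi=7
Found pair: (24, 26) summing to 50


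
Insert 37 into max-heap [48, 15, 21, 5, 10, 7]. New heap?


Append 37: [48, 15, 21, 5, 10, 7, 37]
Bubble up: swap idx 6(37) with idx 2(21)
Result: [48, 15, 37, 5, 10, 7, 21]


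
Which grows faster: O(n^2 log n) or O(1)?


constant grows slower than n^2 log n
O(1) is asymptotically smaller; O(n^2 log n) grows faster


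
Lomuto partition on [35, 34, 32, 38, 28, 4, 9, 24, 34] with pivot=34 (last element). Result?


Elements <= 34 go left of pivot.
Result: [34, 32, 28, 4, 9, 24, 34, 38, 35], pivot at index 6


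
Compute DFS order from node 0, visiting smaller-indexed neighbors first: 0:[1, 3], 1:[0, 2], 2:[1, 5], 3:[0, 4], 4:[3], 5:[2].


DFS stack-based: start with [0]
Visit order: [0, 1, 2, 5, 3, 4]


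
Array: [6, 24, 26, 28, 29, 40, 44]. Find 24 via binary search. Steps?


Search for 24:
[0,6] mid=3 arr[3]=28
[0,2] mid=1 arr[1]=24
Total: 2 comparisons


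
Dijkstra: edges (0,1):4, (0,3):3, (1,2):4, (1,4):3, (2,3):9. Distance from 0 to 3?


Dijkstra from 0:
Distances: {0: 0, 1: 4, 2: 8, 3: 3, 4: 7}
Shortest distance to 3 = 3, path = [0, 3]


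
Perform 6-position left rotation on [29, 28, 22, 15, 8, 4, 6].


Left rotate by 6: [6, 29, 28, 22, 15, 8, 4]


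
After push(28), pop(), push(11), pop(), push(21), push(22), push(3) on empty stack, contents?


push(28) -> [28]
pop() returns 28 -> []
push(11) -> [11]
pop() returns 11 -> []
push(21) -> [21]
push(22) -> [21, 22]
push(3) -> [21, 22, 3]
Final stack (bottom to top): [21, 22, 3]


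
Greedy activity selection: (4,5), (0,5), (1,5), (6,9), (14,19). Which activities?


Greedy: pick earliest-ending, then skip overlaps.
Selected (3 activities): [(4, 5), (6, 9), (14, 19)]


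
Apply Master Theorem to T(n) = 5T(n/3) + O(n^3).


a=5, b=3, c=3. log_3(5)=1.465 < c=3. Case 3: O(n^c) = O(n^3)
Complexity: O(n^3)


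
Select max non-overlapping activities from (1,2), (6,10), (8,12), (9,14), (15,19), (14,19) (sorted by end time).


Greedy: pick earliest-ending, then skip overlaps.
Selected (3 activities): [(1, 2), (6, 10), (15, 19)]


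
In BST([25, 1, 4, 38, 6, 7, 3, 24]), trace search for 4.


BST root = 25
Search for 4: compare at each node
Path: [25, 1, 4]


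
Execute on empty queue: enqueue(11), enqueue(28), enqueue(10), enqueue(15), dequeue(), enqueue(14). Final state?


enqueue(11) -> [11]
enqueue(28) -> [11, 28]
enqueue(10) -> [11, 28, 10]
enqueue(15) -> [11, 28, 10, 15]
dequeue() returns 11 -> [28, 10, 15]
enqueue(14) -> [28, 10, 15, 14]
Final queue (front to back): [28, 10, 15, 14]


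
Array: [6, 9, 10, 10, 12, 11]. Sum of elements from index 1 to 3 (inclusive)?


Prefix sums: [0, 6, 15, 25, 35, 47, 58]
Sum[1..3] = prefix[4] - prefix[1] = 35 - 6 = 29


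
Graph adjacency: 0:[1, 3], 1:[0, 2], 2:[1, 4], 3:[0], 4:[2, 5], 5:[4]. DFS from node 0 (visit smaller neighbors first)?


DFS stack-based: start with [0]
Visit order: [0, 1, 2, 4, 5, 3]


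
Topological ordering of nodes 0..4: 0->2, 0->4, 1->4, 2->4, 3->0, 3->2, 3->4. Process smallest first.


Kahn's algorithm, process smallest node first
Order: [1, 3, 0, 2, 4]


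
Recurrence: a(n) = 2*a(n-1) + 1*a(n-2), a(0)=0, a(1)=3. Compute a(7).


Build bottom-up:
...a(5)=87, a(6)=210, a(7)=2*210+1*87=507


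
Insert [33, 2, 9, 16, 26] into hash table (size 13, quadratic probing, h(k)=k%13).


Insertions: 33->slot 7; 2->slot 2; 9->slot 9; 16->slot 3; 26->slot 0
Table: [26, None, 2, 16, None, None, None, 33, None, 9, None, None, None]


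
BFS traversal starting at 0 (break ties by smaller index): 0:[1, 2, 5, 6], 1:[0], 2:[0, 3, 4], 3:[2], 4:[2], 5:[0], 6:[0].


BFS queue: start with [0]
Visit order: [0, 1, 2, 5, 6, 3, 4]


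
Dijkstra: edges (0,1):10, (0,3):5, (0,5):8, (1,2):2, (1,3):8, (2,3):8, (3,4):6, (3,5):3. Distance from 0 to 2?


Dijkstra from 0:
Distances: {0: 0, 1: 10, 2: 12, 3: 5, 4: 11, 5: 8}
Shortest distance to 2 = 12, path = [0, 1, 2]


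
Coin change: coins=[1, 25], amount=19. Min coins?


dp[0]=0; dp[i]=1+min(dp[i-c] for c in coins)
...dp[14]=14, dp[15]=15, dp[16]=16, dp[17]=17, dp[18]=18, dp[19]=19
Minimum coins for 19 = 19


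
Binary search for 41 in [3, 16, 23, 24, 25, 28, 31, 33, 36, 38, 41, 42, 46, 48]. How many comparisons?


Search for 41:
[0,13] mid=6 arr[6]=31
[7,13] mid=10 arr[10]=41
Total: 2 comparisons


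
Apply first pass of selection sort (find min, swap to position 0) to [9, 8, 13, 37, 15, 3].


After one pass: [3, 8, 13, 37, 15, 9]


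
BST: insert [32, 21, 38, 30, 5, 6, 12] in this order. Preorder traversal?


Root = 32; build tree by BST insertion.
Preorder traversal: [32, 21, 5, 6, 12, 30, 38]


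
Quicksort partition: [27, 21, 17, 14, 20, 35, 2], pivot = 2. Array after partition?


Elements <= 2 go left of pivot.
Result: [2, 21, 17, 14, 20, 35, 27], pivot at index 0


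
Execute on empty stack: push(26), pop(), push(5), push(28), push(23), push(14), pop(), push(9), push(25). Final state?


push(26) -> [26]
pop() returns 26 -> []
push(5) -> [5]
push(28) -> [5, 28]
push(23) -> [5, 28, 23]
push(14) -> [5, 28, 23, 14]
pop() returns 14 -> [5, 28, 23]
push(9) -> [5, 28, 23, 9]
push(25) -> [5, 28, 23, 9, 25]
Final stack (bottom to top): [5, 28, 23, 9, 25]


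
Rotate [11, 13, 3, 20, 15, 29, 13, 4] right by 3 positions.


Right rotate by 3: [29, 13, 4, 11, 13, 3, 20, 15]


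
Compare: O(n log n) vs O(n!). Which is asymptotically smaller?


linearithmic grows slower than factorial
O(n log n) is asymptotically smaller; O(n!) grows faster


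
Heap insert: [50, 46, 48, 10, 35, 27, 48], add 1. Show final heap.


Append 1: [50, 46, 48, 10, 35, 27, 48, 1]
Bubble up: no swaps needed
Result: [50, 46, 48, 10, 35, 27, 48, 1]


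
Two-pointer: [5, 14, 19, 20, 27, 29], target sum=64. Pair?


Two pointers: lo=0, hi=5
No pair sums to 64


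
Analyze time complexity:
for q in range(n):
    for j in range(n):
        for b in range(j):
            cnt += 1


Per nesting level: O(n) * O(n) * O(n) [triangular over j] = O(n^3)
Complexity: O(n^3)


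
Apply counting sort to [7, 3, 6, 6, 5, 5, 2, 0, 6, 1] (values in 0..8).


Count array: [1, 1, 1, 1, 0, 2, 3, 1, 0]
Reconstruct: [0, 1, 2, 3, 5, 5, 6, 6, 6, 7]


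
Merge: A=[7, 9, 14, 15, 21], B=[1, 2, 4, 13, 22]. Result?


Compare heads, take smaller each step.
Merged: [1, 2, 4, 7, 9, 13, 14, 15, 21, 22]


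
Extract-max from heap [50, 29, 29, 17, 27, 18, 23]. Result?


Max = 50
Replace root with last, heapify down
Resulting heap: [29, 27, 29, 17, 23, 18]


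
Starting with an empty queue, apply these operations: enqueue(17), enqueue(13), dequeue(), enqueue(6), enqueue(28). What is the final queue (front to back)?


enqueue(17) -> [17]
enqueue(13) -> [17, 13]
dequeue() returns 17 -> [13]
enqueue(6) -> [13, 6]
enqueue(28) -> [13, 6, 28]
Final queue (front to back): [13, 6, 28]


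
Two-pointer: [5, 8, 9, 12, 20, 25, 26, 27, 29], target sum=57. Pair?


Two pointers: lo=0, hi=8
No pair sums to 57


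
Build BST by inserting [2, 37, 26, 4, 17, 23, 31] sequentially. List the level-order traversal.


Root = 2; build tree by BST insertion.
Level-Order traversal: [2, 37, 26, 4, 31, 17, 23]


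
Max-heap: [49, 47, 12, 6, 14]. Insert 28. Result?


Append 28: [49, 47, 12, 6, 14, 28]
Bubble up: swap idx 5(28) with idx 2(12)
Result: [49, 47, 28, 6, 14, 12]


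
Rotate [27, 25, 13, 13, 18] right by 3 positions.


Right rotate by 3: [13, 13, 18, 27, 25]


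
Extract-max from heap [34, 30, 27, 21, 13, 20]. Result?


Max = 34
Replace root with last, heapify down
Resulting heap: [30, 21, 27, 20, 13]


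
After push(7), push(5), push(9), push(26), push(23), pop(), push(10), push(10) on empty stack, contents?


push(7) -> [7]
push(5) -> [7, 5]
push(9) -> [7, 5, 9]
push(26) -> [7, 5, 9, 26]
push(23) -> [7, 5, 9, 26, 23]
pop() returns 23 -> [7, 5, 9, 26]
push(10) -> [7, 5, 9, 26, 10]
push(10) -> [7, 5, 9, 26, 10, 10]
Final stack (bottom to top): [7, 5, 9, 26, 10, 10]


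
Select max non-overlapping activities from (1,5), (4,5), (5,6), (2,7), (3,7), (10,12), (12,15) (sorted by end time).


Greedy: pick earliest-ending, then skip overlaps.
Selected (4 activities): [(1, 5), (5, 6), (10, 12), (12, 15)]


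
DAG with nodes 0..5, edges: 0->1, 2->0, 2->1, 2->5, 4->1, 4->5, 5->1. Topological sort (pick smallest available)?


Kahn's algorithm, process smallest node first
Order: [2, 0, 3, 4, 5, 1]


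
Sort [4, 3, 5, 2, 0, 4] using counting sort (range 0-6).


Count array: [1, 0, 1, 1, 2, 1, 0]
Reconstruct: [0, 2, 3, 4, 4, 5]


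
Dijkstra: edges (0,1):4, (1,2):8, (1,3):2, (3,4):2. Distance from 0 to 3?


Dijkstra from 0:
Distances: {0: 0, 1: 4, 2: 12, 3: 6, 4: 8}
Shortest distance to 3 = 6, path = [0, 1, 3]


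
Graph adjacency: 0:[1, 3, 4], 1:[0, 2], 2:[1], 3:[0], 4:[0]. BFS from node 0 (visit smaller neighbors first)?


BFS queue: start with [0]
Visit order: [0, 1, 3, 4, 2]


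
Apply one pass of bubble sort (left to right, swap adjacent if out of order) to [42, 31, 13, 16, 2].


After one pass: [31, 13, 16, 2, 42]


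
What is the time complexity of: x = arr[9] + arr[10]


Analysis: constant-time operation, no loop
Complexity: O(1)


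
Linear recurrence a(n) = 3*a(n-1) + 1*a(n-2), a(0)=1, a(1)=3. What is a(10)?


Build bottom-up:
...a(8)=12970, a(9)=42837, a(10)=3*42837+1*12970=141481


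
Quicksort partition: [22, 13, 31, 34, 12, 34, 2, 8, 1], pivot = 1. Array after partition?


Elements <= 1 go left of pivot.
Result: [1, 13, 31, 34, 12, 34, 2, 8, 22], pivot at index 0


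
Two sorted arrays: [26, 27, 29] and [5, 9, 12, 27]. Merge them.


Compare heads, take smaller each step.
Merged: [5, 9, 12, 26, 27, 27, 29]


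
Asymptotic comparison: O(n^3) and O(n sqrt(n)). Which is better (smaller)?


n^1.5 grows slower than cubic
O(n sqrt(n)) is asymptotically smaller; O(n^3) grows faster


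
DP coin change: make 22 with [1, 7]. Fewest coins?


dp[0]=0; dp[i]=1+min(dp[i-c] for c in coins)
...dp[17]=5, dp[18]=6, dp[19]=7, dp[20]=8, dp[21]=3, dp[22]=4
Minimum coins for 22 = 4


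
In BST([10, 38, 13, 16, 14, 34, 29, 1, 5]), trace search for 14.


BST root = 10
Search for 14: compare at each node
Path: [10, 38, 13, 16, 14]


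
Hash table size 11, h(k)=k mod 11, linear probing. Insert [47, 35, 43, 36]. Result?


Insertions: 47->slot 3; 35->slot 2; 43->slot 10; 36->slot 4
Table: [None, None, 35, 47, 36, None, None, None, None, None, 43]


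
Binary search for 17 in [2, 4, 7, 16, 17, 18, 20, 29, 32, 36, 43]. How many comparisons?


Search for 17:
[0,10] mid=5 arr[5]=18
[0,4] mid=2 arr[2]=7
[3,4] mid=3 arr[3]=16
[4,4] mid=4 arr[4]=17
Total: 4 comparisons


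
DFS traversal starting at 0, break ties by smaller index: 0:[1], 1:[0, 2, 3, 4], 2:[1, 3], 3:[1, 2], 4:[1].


DFS stack-based: start with [0]
Visit order: [0, 1, 2, 3, 4]


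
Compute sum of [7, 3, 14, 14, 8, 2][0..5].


Prefix sums: [0, 7, 10, 24, 38, 46, 48]
Sum[0..5] = prefix[6] - prefix[0] = 48 - 0 = 48


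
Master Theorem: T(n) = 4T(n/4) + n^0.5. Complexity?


a=4, b=4, c=0.5. log_4(4)=1 > c=0.5. Case 1: O(n^log_b(a)) = O(n)
Complexity: O(n)


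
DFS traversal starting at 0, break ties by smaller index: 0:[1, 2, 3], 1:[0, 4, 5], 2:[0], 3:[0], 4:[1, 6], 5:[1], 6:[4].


DFS stack-based: start with [0]
Visit order: [0, 1, 4, 6, 5, 2, 3]


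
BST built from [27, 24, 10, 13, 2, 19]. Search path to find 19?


BST root = 27
Search for 19: compare at each node
Path: [27, 24, 10, 13, 19]


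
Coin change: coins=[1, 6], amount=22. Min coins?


dp[0]=0; dp[i]=1+min(dp[i-c] for c in coins)
...dp[17]=7, dp[18]=3, dp[19]=4, dp[20]=5, dp[21]=6, dp[22]=7
Minimum coins for 22 = 7


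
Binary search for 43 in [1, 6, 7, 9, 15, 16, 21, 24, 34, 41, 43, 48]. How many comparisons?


Search for 43:
[0,11] mid=5 arr[5]=16
[6,11] mid=8 arr[8]=34
[9,11] mid=10 arr[10]=43
Total: 3 comparisons


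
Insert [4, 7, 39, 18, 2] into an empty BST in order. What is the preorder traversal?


Root = 4; build tree by BST insertion.
Preorder traversal: [4, 2, 7, 39, 18]


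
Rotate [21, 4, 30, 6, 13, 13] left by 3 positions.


Left rotate by 3: [6, 13, 13, 21, 4, 30]


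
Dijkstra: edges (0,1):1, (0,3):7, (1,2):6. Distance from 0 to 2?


Dijkstra from 0:
Distances: {0: 0, 1: 1, 2: 7, 3: 7}
Shortest distance to 2 = 7, path = [0, 1, 2]


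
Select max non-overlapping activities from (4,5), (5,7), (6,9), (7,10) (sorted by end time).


Greedy: pick earliest-ending, then skip overlaps.
Selected (3 activities): [(4, 5), (5, 7), (7, 10)]


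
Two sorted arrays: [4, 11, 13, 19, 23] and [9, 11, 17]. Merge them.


Compare heads, take smaller each step.
Merged: [4, 9, 11, 11, 13, 17, 19, 23]


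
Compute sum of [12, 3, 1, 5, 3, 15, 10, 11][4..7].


Prefix sums: [0, 12, 15, 16, 21, 24, 39, 49, 60]
Sum[4..7] = prefix[8] - prefix[4] = 60 - 21 = 39


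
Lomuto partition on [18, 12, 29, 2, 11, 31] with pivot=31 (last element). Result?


Elements <= 31 go left of pivot.
Result: [18, 12, 29, 2, 11, 31], pivot at index 5


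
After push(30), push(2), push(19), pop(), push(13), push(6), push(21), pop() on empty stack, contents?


push(30) -> [30]
push(2) -> [30, 2]
push(19) -> [30, 2, 19]
pop() returns 19 -> [30, 2]
push(13) -> [30, 2, 13]
push(6) -> [30, 2, 13, 6]
push(21) -> [30, 2, 13, 6, 21]
pop() returns 21 -> [30, 2, 13, 6]
Final stack (bottom to top): [30, 2, 13, 6]


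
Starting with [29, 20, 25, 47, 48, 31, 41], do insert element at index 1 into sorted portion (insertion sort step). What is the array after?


After one pass: [20, 29, 25, 47, 48, 31, 41]


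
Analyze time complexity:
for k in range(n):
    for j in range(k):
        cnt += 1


Per nesting level: O(n) * O(n) [triangular over k] = O(n^2)
Complexity: O(n^2)


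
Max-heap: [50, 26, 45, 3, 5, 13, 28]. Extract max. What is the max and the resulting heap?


Max = 50
Replace root with last, heapify down
Resulting heap: [45, 26, 28, 3, 5, 13]


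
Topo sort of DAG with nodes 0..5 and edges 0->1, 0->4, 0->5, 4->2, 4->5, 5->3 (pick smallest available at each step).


Kahn's algorithm, process smallest node first
Order: [0, 1, 4, 2, 5, 3]


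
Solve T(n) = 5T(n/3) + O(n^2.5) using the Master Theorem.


a=5, b=3, c=2.5. log_3(5)=1.465 < c=2.5. Case 3: O(n^c) = O(n^2.500)
Complexity: O(n^2.500)


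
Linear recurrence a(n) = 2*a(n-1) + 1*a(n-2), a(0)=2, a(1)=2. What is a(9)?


Build bottom-up:
...a(7)=478, a(8)=1154, a(9)=2*1154+1*478=2786


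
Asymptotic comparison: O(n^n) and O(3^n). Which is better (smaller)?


exponential (base 3) grows slower than n^n
O(3^n) is asymptotically smaller; O(n^n) grows faster


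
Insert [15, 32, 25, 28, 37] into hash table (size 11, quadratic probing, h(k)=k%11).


Insertions: 15->slot 4; 32->slot 10; 25->slot 3; 28->slot 6; 37->slot 5
Table: [None, None, None, 25, 15, 37, 28, None, None, None, 32]


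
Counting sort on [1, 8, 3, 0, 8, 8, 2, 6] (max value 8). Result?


Count array: [1, 1, 1, 1, 0, 0, 1, 0, 3]
Reconstruct: [0, 1, 2, 3, 6, 8, 8, 8]


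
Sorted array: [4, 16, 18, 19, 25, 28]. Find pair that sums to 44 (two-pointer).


Two pointers: lo=0, hi=5
Found pair: (16, 28) summing to 44


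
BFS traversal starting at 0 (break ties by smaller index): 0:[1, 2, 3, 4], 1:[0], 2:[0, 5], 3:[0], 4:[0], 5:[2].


BFS queue: start with [0]
Visit order: [0, 1, 2, 3, 4, 5]


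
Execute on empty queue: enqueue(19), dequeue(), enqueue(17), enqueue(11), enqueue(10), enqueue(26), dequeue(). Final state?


enqueue(19) -> [19]
dequeue() returns 19 -> []
enqueue(17) -> [17]
enqueue(11) -> [17, 11]
enqueue(10) -> [17, 11, 10]
enqueue(26) -> [17, 11, 10, 26]
dequeue() returns 17 -> [11, 10, 26]
Final queue (front to back): [11, 10, 26]


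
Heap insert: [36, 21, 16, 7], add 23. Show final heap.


Append 23: [36, 21, 16, 7, 23]
Bubble up: swap idx 4(23) with idx 1(21)
Result: [36, 23, 16, 7, 21]


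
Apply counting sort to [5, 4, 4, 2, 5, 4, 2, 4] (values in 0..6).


Count array: [0, 0, 2, 0, 4, 2, 0]
Reconstruct: [2, 2, 4, 4, 4, 4, 5, 5]


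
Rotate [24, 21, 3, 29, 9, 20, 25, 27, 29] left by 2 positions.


Left rotate by 2: [3, 29, 9, 20, 25, 27, 29, 24, 21]


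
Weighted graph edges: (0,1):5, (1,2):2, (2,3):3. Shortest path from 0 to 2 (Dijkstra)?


Dijkstra from 0:
Distances: {0: 0, 1: 5, 2: 7, 3: 10}
Shortest distance to 2 = 7, path = [0, 1, 2]


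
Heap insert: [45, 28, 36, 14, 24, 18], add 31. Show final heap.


Append 31: [45, 28, 36, 14, 24, 18, 31]
Bubble up: no swaps needed
Result: [45, 28, 36, 14, 24, 18, 31]


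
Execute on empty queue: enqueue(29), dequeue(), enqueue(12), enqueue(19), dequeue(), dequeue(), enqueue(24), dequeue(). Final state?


enqueue(29) -> [29]
dequeue() returns 29 -> []
enqueue(12) -> [12]
enqueue(19) -> [12, 19]
dequeue() returns 12 -> [19]
dequeue() returns 19 -> []
enqueue(24) -> [24]
dequeue() returns 24 -> []
Final queue (front to back): []


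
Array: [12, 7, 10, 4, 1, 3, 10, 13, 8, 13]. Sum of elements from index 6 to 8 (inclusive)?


Prefix sums: [0, 12, 19, 29, 33, 34, 37, 47, 60, 68, 81]
Sum[6..8] = prefix[9] - prefix[6] = 68 - 37 = 31


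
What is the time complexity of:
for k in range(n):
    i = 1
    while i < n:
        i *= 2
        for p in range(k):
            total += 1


Per nesting level: O(n) * O(log n) * O(n) [triangular over k] = O(n^2 log n)
Complexity: O(n^2 log n)


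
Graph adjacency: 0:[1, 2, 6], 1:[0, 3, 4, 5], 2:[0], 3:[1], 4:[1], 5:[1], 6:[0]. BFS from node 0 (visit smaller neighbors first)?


BFS queue: start with [0]
Visit order: [0, 1, 2, 6, 3, 4, 5]


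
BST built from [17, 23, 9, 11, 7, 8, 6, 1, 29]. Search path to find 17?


BST root = 17
Search for 17: compare at each node
Path: [17]


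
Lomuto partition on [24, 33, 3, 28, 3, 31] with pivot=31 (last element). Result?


Elements <= 31 go left of pivot.
Result: [24, 3, 28, 3, 31, 33], pivot at index 4


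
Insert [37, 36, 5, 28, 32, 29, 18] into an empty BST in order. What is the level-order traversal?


Root = 37; build tree by BST insertion.
Level-Order traversal: [37, 36, 5, 28, 18, 32, 29]


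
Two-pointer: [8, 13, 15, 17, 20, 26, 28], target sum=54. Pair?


Two pointers: lo=0, hi=6
Found pair: (26, 28) summing to 54


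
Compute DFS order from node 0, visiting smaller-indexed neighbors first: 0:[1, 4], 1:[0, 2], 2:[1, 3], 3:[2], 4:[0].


DFS stack-based: start with [0]
Visit order: [0, 1, 2, 3, 4]


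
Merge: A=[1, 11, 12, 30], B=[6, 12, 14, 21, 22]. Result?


Compare heads, take smaller each step.
Merged: [1, 6, 11, 12, 12, 14, 21, 22, 30]


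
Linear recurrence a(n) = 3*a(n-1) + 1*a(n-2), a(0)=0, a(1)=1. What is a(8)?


Build bottom-up:
...a(6)=360, a(7)=1189, a(8)=3*1189+1*360=3927


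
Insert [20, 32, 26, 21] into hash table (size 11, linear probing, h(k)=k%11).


Insertions: 20->slot 9; 32->slot 10; 26->slot 4; 21->slot 0
Table: [21, None, None, None, 26, None, None, None, None, 20, 32]


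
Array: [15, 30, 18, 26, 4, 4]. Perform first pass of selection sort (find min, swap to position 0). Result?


After one pass: [4, 30, 18, 26, 15, 4]


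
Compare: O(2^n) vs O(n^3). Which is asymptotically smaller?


cubic grows slower than exponential
O(n^3) is asymptotically smaller; O(2^n) grows faster


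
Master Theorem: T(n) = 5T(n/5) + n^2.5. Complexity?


a=5, b=5, c=2.5. log_5(5)=1 < c=2.5. Case 3: O(n^c) = O(n^2.500)
Complexity: O(n^2.500)


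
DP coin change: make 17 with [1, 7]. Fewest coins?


dp[0]=0; dp[i]=1+min(dp[i-c] for c in coins)
...dp[12]=6, dp[13]=7, dp[14]=2, dp[15]=3, dp[16]=4, dp[17]=5
Minimum coins for 17 = 5


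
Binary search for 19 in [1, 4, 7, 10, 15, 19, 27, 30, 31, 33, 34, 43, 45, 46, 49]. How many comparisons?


Search for 19:
[0,14] mid=7 arr[7]=30
[0,6] mid=3 arr[3]=10
[4,6] mid=5 arr[5]=19
Total: 3 comparisons


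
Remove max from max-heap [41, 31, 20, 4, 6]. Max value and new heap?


Max = 41
Replace root with last, heapify down
Resulting heap: [31, 6, 20, 4]


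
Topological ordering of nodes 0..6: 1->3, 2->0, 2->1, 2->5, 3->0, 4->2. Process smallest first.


Kahn's algorithm, process smallest node first
Order: [4, 2, 1, 3, 0, 5, 6]


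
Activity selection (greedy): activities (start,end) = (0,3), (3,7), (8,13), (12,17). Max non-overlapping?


Greedy: pick earliest-ending, then skip overlaps.
Selected (3 activities): [(0, 3), (3, 7), (8, 13)]


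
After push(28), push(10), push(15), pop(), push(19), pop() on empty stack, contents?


push(28) -> [28]
push(10) -> [28, 10]
push(15) -> [28, 10, 15]
pop() returns 15 -> [28, 10]
push(19) -> [28, 10, 19]
pop() returns 19 -> [28, 10]
Final stack (bottom to top): [28, 10]


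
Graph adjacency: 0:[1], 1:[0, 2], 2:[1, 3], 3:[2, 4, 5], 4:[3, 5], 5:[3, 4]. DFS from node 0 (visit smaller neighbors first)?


DFS stack-based: start with [0]
Visit order: [0, 1, 2, 3, 4, 5]


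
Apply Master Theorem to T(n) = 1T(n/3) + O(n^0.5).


a=1, b=3, c=0.5. log_3(1)=0 < c=0.5. Case 3: O(n^c) = O(sqrt(n))
Complexity: O(sqrt(n))


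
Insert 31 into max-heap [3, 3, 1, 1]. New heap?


Append 31: [3, 3, 1, 1, 31]
Bubble up: swap idx 4(31) with idx 1(3); swap idx 1(31) with idx 0(3)
Result: [31, 3, 1, 1, 3]


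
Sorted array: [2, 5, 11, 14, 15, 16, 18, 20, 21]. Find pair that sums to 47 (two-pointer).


Two pointers: lo=0, hi=8
No pair sums to 47


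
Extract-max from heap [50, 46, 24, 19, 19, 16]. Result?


Max = 50
Replace root with last, heapify down
Resulting heap: [46, 19, 24, 16, 19]


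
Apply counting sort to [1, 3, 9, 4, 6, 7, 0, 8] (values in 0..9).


Count array: [1, 1, 0, 1, 1, 0, 1, 1, 1, 1]
Reconstruct: [0, 1, 3, 4, 6, 7, 8, 9]


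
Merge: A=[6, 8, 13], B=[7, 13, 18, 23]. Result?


Compare heads, take smaller each step.
Merged: [6, 7, 8, 13, 13, 18, 23]


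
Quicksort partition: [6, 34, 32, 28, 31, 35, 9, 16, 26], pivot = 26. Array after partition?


Elements <= 26 go left of pivot.
Result: [6, 9, 16, 26, 31, 35, 34, 32, 28], pivot at index 3


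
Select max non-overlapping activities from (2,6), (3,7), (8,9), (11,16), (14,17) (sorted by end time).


Greedy: pick earliest-ending, then skip overlaps.
Selected (3 activities): [(2, 6), (8, 9), (11, 16)]


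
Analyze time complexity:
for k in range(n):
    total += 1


Per nesting level: O(n) = O(n)
Complexity: O(n)


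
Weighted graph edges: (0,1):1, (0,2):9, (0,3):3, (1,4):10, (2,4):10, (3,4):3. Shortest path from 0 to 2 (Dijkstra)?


Dijkstra from 0:
Distances: {0: 0, 1: 1, 2: 9, 3: 3, 4: 6}
Shortest distance to 2 = 9, path = [0, 2]


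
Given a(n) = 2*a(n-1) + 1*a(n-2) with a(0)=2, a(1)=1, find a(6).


Build bottom-up:
...a(4)=22, a(5)=53, a(6)=2*53+1*22=128


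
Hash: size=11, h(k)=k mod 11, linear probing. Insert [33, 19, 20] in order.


Insertions: 33->slot 0; 19->slot 8; 20->slot 9
Table: [33, None, None, None, None, None, None, None, 19, 20, None]


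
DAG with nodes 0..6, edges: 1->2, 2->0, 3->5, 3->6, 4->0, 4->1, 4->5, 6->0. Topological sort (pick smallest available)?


Kahn's algorithm, process smallest node first
Order: [3, 4, 1, 2, 5, 6, 0]


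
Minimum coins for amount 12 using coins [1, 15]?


dp[0]=0; dp[i]=1+min(dp[i-c] for c in coins)
...dp[7]=7, dp[8]=8, dp[9]=9, dp[10]=10, dp[11]=11, dp[12]=12
Minimum coins for 12 = 12


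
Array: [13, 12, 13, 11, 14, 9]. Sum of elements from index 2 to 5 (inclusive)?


Prefix sums: [0, 13, 25, 38, 49, 63, 72]
Sum[2..5] = prefix[6] - prefix[2] = 72 - 25 = 47


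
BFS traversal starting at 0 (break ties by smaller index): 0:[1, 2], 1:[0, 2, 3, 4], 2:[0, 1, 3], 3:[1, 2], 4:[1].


BFS queue: start with [0]
Visit order: [0, 1, 2, 3, 4]


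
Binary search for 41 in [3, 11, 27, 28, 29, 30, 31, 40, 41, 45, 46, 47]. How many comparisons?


Search for 41:
[0,11] mid=5 arr[5]=30
[6,11] mid=8 arr[8]=41
Total: 2 comparisons


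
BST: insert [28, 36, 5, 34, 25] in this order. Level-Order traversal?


Root = 28; build tree by BST insertion.
Level-Order traversal: [28, 5, 36, 25, 34]


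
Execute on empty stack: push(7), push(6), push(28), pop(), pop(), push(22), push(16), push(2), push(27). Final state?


push(7) -> [7]
push(6) -> [7, 6]
push(28) -> [7, 6, 28]
pop() returns 28 -> [7, 6]
pop() returns 6 -> [7]
push(22) -> [7, 22]
push(16) -> [7, 22, 16]
push(2) -> [7, 22, 16, 2]
push(27) -> [7, 22, 16, 2, 27]
Final stack (bottom to top): [7, 22, 16, 2, 27]


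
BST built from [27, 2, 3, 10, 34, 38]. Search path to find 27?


BST root = 27
Search for 27: compare at each node
Path: [27]


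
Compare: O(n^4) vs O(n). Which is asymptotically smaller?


linear grows slower than quartic
O(n) is asymptotically smaller; O(n^4) grows faster


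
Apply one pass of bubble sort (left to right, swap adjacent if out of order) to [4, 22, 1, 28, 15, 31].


After one pass: [4, 1, 22, 15, 28, 31]


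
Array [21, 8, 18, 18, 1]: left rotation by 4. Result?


Left rotate by 4: [1, 21, 8, 18, 18]


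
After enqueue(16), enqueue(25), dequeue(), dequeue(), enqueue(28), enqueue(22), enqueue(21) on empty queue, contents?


enqueue(16) -> [16]
enqueue(25) -> [16, 25]
dequeue() returns 16 -> [25]
dequeue() returns 25 -> []
enqueue(28) -> [28]
enqueue(22) -> [28, 22]
enqueue(21) -> [28, 22, 21]
Final queue (front to back): [28, 22, 21]


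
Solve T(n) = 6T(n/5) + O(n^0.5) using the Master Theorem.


a=6, b=5, c=0.5. log_5(6)=1.113 > c=0.5. Case 1: O(n^log_b(a)) = O(n^1.113)
Complexity: O(n^1.113)


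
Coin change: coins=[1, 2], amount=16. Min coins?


dp[0]=0; dp[i]=1+min(dp[i-c] for c in coins)
...dp[11]=6, dp[12]=6, dp[13]=7, dp[14]=7, dp[15]=8, dp[16]=8
Minimum coins for 16 = 8


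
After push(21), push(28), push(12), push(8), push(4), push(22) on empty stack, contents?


push(21) -> [21]
push(28) -> [21, 28]
push(12) -> [21, 28, 12]
push(8) -> [21, 28, 12, 8]
push(4) -> [21, 28, 12, 8, 4]
push(22) -> [21, 28, 12, 8, 4, 22]
Final stack (bottom to top): [21, 28, 12, 8, 4, 22]


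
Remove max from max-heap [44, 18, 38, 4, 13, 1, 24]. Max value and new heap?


Max = 44
Replace root with last, heapify down
Resulting heap: [38, 18, 24, 4, 13, 1]


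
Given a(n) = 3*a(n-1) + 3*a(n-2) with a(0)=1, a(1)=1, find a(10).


Build bottom-up:
...a(8)=16686, a(9)=63261, a(10)=3*63261+3*16686=239841


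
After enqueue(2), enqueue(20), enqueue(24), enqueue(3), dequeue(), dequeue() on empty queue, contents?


enqueue(2) -> [2]
enqueue(20) -> [2, 20]
enqueue(24) -> [2, 20, 24]
enqueue(3) -> [2, 20, 24, 3]
dequeue() returns 2 -> [20, 24, 3]
dequeue() returns 20 -> [24, 3]
Final queue (front to back): [24, 3]


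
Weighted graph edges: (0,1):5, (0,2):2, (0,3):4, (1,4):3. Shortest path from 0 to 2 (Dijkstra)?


Dijkstra from 0:
Distances: {0: 0, 1: 5, 2: 2, 3: 4, 4: 8}
Shortest distance to 2 = 2, path = [0, 2]


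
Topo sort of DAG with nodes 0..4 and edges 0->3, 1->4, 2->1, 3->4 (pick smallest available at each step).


Kahn's algorithm, process smallest node first
Order: [0, 2, 1, 3, 4]


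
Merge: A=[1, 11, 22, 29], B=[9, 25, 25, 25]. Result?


Compare heads, take smaller each step.
Merged: [1, 9, 11, 22, 25, 25, 25, 29]


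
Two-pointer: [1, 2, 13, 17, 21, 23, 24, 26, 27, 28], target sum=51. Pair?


Two pointers: lo=0, hi=9
Found pair: (23, 28) summing to 51


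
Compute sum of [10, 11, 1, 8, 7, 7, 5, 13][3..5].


Prefix sums: [0, 10, 21, 22, 30, 37, 44, 49, 62]
Sum[3..5] = prefix[6] - prefix[3] = 44 - 22 = 22


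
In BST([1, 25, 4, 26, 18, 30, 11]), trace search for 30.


BST root = 1
Search for 30: compare at each node
Path: [1, 25, 26, 30]


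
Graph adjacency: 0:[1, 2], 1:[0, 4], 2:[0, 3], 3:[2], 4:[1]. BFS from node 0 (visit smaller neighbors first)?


BFS queue: start with [0]
Visit order: [0, 1, 2, 4, 3]


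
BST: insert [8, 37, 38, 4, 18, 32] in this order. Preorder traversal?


Root = 8; build tree by BST insertion.
Preorder traversal: [8, 4, 37, 18, 32, 38]


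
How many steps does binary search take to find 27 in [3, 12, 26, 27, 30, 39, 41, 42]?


Search for 27:
[0,7] mid=3 arr[3]=27
Total: 1 comparisons


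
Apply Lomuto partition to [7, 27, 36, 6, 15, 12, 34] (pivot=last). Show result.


Elements <= 34 go left of pivot.
Result: [7, 27, 6, 15, 12, 34, 36], pivot at index 5


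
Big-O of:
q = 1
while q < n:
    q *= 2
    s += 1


Per nesting level: O(log n) = O(log n)
Complexity: O(log n)


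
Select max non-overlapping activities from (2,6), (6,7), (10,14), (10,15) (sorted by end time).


Greedy: pick earliest-ending, then skip overlaps.
Selected (3 activities): [(2, 6), (6, 7), (10, 14)]


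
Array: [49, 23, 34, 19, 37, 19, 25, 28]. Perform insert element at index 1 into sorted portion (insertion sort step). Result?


After one pass: [23, 49, 34, 19, 37, 19, 25, 28]


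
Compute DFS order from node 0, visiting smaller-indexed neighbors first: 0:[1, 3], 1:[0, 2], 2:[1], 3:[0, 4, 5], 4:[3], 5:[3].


DFS stack-based: start with [0]
Visit order: [0, 1, 2, 3, 4, 5]


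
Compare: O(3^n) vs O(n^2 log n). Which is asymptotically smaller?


n^2 log n grows slower than exponential (base 3)
O(n^2 log n) is asymptotically smaller; O(3^n) grows faster


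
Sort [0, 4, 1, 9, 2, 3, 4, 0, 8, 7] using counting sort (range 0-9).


Count array: [2, 1, 1, 1, 2, 0, 0, 1, 1, 1]
Reconstruct: [0, 0, 1, 2, 3, 4, 4, 7, 8, 9]


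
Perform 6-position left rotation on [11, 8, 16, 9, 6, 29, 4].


Left rotate by 6: [4, 11, 8, 16, 9, 6, 29]


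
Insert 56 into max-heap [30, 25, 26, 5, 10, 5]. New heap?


Append 56: [30, 25, 26, 5, 10, 5, 56]
Bubble up: swap idx 6(56) with idx 2(26); swap idx 2(56) with idx 0(30)
Result: [56, 25, 30, 5, 10, 5, 26]


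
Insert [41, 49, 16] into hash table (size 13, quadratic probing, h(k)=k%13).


Insertions: 41->slot 2; 49->slot 10; 16->slot 3
Table: [None, None, 41, 16, None, None, None, None, None, None, 49, None, None]


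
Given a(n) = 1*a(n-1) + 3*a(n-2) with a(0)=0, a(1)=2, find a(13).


Build bottom-up:
...a(11)=5366, a(12)=12320, a(13)=1*12320+3*5366=28418


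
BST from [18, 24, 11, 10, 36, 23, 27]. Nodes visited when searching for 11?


BST root = 18
Search for 11: compare at each node
Path: [18, 11]


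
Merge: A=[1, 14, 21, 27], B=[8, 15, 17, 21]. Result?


Compare heads, take smaller each step.
Merged: [1, 8, 14, 15, 17, 21, 21, 27]


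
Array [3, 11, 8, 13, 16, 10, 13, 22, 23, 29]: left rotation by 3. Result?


Left rotate by 3: [13, 16, 10, 13, 22, 23, 29, 3, 11, 8]


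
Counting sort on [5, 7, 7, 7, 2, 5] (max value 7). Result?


Count array: [0, 0, 1, 0, 0, 2, 0, 3]
Reconstruct: [2, 5, 5, 7, 7, 7]


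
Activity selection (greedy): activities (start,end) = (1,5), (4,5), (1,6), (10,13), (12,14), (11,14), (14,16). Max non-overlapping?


Greedy: pick earliest-ending, then skip overlaps.
Selected (3 activities): [(1, 5), (10, 13), (14, 16)]


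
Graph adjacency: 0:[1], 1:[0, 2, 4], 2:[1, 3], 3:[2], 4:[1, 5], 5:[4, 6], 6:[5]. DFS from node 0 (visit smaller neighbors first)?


DFS stack-based: start with [0]
Visit order: [0, 1, 2, 3, 4, 5, 6]


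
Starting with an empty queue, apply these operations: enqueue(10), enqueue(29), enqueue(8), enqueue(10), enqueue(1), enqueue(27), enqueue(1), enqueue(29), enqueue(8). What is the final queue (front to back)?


enqueue(10) -> [10]
enqueue(29) -> [10, 29]
enqueue(8) -> [10, 29, 8]
enqueue(10) -> [10, 29, 8, 10]
enqueue(1) -> [10, 29, 8, 10, 1]
enqueue(27) -> [10, 29, 8, 10, 1, 27]
enqueue(1) -> [10, 29, 8, 10, 1, 27, 1]
enqueue(29) -> [10, 29, 8, 10, 1, 27, 1, 29]
enqueue(8) -> [10, 29, 8, 10, 1, 27, 1, 29, 8]
Final queue (front to back): [10, 29, 8, 10, 1, 27, 1, 29, 8]


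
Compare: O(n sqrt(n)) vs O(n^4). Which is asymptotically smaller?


n^1.5 grows slower than quartic
O(n sqrt(n)) is asymptotically smaller; O(n^4) grows faster


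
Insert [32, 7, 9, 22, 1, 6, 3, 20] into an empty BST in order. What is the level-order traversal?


Root = 32; build tree by BST insertion.
Level-Order traversal: [32, 7, 1, 9, 6, 22, 3, 20]


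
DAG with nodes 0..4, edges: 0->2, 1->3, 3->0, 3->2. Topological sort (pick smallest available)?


Kahn's algorithm, process smallest node first
Order: [1, 3, 0, 2, 4]


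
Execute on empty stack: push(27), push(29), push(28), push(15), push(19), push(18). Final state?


push(27) -> [27]
push(29) -> [27, 29]
push(28) -> [27, 29, 28]
push(15) -> [27, 29, 28, 15]
push(19) -> [27, 29, 28, 15, 19]
push(18) -> [27, 29, 28, 15, 19, 18]
Final stack (bottom to top): [27, 29, 28, 15, 19, 18]


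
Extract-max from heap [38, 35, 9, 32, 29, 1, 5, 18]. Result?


Max = 38
Replace root with last, heapify down
Resulting heap: [35, 32, 9, 18, 29, 1, 5]


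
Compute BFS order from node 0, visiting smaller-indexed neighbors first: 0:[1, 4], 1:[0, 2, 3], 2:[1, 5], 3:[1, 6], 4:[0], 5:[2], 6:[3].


BFS queue: start with [0]
Visit order: [0, 1, 4, 2, 3, 5, 6]


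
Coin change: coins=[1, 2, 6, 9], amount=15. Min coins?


dp[0]=0; dp[i]=1+min(dp[i-c] for c in coins)
...dp[10]=2, dp[11]=2, dp[12]=2, dp[13]=3, dp[14]=3, dp[15]=2
Minimum coins for 15 = 2
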